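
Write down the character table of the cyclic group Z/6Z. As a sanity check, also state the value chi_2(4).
Character table of Z/6Z (irreps indexed chi_0,...,chi_5 with chi_k(m) = zeta_6^(k*m), zeta_6 = exp(2*pi*i/6)):
  irrep \ class  {0} (size 1)  {1} (size 1)    {2} (size 1)    {3} (size 1)  {4} (size 1)    {5} (size 1)  
  chi_0          1             1               1               1             1               1             
  chi_1          1             exp(I*pi/3)     exp(2*I*pi/3)   -1            exp(-2*I*pi/3)  exp(-I*pi/3)  
  chi_2          1             exp(2*I*pi/3)   exp(-2*I*pi/3)  1             exp(2*I*pi/3)   exp(-2*I*pi/3)
  chi_3          1             -1              1               -1            1               -1            
  chi_4          1             exp(-2*I*pi/3)  exp(2*I*pi/3)   1             exp(-2*I*pi/3)  exp(2*I*pi/3) 
  chi_5          1             exp(-I*pi/3)    exp(-2*I*pi/3)  -1            exp(2*I*pi/3)   exp(I*pi/3)   

Spot check: chi_2(4) = zeta_6^(2*4) = zeta_6^8 = exp(2*I*pi/3).

Justification: Z/6Z is abelian, so all 6 irreducible complex representations are 1-dimensional. They are given by chi_k(m) = zeta_6^(k*m) for k = 0,...,5. Row orthogonality: sum_m chi_k(m) conj(chi_l(m)) = 6 * [k = l].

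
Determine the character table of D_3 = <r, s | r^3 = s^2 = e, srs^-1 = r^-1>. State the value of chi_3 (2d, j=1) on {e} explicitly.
Conjugacy classes: {e} of size 1, {r^1, r^2} of size 2, {s, sr, ..., sr^2} of size 3.
Character table:
  irrep \ class              {e} (size 1)  {r^1, r^2} (size 2)  {s, sr, ..., sr^2} (size 3)
  chi_1 (triv)               1             1                    1                          
  chi_2 (sign: r->1, s->-1)  1             1                    -1                         
  chi_3 (2d, j=1)            2             -1                   0                          

Spot check: chi_3 (2d, j=1) on {e} = 2.

Details: D_3 has order 2*3 = 6 with 3 conjugacy classes, hence 3 irreducibles. Sum of squared dims 1 + 1 + 4 = 6 = |G|. Linear characters come from the abelianisation; the 2-dimensional irreps have character r^k -> 2*cos(2*pi*j*k/3), reflections -> 0.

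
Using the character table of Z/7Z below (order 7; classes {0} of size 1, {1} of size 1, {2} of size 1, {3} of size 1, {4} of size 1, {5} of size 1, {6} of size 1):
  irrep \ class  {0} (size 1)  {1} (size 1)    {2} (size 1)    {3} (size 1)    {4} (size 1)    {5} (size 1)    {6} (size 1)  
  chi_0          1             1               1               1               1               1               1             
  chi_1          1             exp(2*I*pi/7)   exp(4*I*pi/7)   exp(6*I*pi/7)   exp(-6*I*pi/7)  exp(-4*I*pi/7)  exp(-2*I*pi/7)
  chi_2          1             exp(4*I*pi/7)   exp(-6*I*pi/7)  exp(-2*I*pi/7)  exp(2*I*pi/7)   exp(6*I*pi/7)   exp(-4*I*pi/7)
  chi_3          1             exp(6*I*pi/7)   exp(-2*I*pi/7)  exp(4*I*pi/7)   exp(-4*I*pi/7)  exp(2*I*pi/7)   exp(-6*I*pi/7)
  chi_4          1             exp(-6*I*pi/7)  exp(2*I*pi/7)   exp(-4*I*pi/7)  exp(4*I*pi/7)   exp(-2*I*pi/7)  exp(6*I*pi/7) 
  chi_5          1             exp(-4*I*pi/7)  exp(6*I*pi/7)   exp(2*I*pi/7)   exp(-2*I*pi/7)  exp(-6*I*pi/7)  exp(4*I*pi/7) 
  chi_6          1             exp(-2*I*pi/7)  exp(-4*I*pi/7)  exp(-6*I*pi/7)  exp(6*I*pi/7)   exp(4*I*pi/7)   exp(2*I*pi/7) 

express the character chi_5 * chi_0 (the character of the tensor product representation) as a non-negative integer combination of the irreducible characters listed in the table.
chi_5 tensor chi_0 = chi_5 (all other irreducibles have multiplicity 0).

The character of a tensor product is the pointwise product (chi_5 * chi_0)(C) = chi_5(C) * chi_0(C):
  {0}: (1)*(1), {1}: (exp(-4*I*pi/7))*(1), {2}: (exp(6*I*pi/7))*(1), {3}: (exp(2*I*pi/7))*(1), {4}: (exp(-2*I*pi/7))*(1), {5}: (exp(-6*I*pi/7))*(1), {6}: (exp(4*I*pi/7))*(1)
so (chi_5 * chi_0) takes values
  {0} -> 1, {1} -> exp(-4*I*pi/7), {2} -> exp(6*I*pi/7), {3} -> exp(2*I*pi/7), {4} -> exp(-2*I*pi/7), {5} -> exp(-6*I*pi/7), {6} -> exp(4*I*pi/7).
Now take the inner product of this character with each irreducible chi from the table, <chi_5*chi_0, chi> = (1/7) sum_C |C| (chi_5*chi_0)(C) conj(chi(C)):
  <chi_5*chi_0, chi_0> = (1/7)[1*(1)*conj(1) + 1*(exp(-4*I*pi/7))*conj(1) + 1*(exp(6*I*pi/7))*conj(1) + 1*(exp(2*I*pi/7))*conj(1) + 1*(exp(-2*I*pi/7))*conj(1) + 1*(exp(-6*I*pi/7))*conj(1) + 1*(exp(4*I*pi/7))*conj(1)]
      = (1/7)[(1) + (exp(-4*I*pi/7)) + (exp(6*I*pi/7)) + (exp(2*I*pi/7)) + (exp(-2*I*pi/7)) + (exp(-6*I*pi/7)) + (exp(4*I*pi/7))] = 0/7 = 0
  <chi_5*chi_0, chi_1> = (1/7)[1*(1)*conj(1) + 1*(exp(-4*I*pi/7))*conj(exp(2*I*pi/7)) + 1*(exp(6*I*pi/7))*conj(exp(4*I*pi/7)) + 1*(exp(2*I*pi/7))*conj(exp(6*I*pi/7)) + 1*(exp(-2*I*pi/7))*conj(exp(-6*I*pi/7)) + 1*(exp(-6*I*pi/7))*conj(exp(-4*I*pi/7)) + 1*(exp(4*I*pi/7))*conj(exp(-2*I*pi/7))]
      = (1/7)[(1) + (exp(-6*I*pi/7)) + (exp(2*I*pi/7)) + (exp(-4*I*pi/7)) + (exp(4*I*pi/7)) + (exp(-2*I*pi/7)) + (exp(6*I*pi/7))] = 0/7 = 0
  <chi_5*chi_0, chi_2> = (1/7)[1*(1)*conj(1) + 1*(exp(-4*I*pi/7))*conj(exp(4*I*pi/7)) + 1*(exp(6*I*pi/7))*conj(exp(-6*I*pi/7)) + 1*(exp(2*I*pi/7))*conj(exp(-2*I*pi/7)) + 1*(exp(-2*I*pi/7))*conj(exp(2*I*pi/7)) + 1*(exp(-6*I*pi/7))*conj(exp(6*I*pi/7)) + 1*(exp(4*I*pi/7))*conj(exp(-4*I*pi/7))]
      = (1/7)[(1) + (exp(6*I*pi/7)) + (exp(-2*I*pi/7)) + (exp(4*I*pi/7)) + (exp(-4*I*pi/7)) + (exp(2*I*pi/7)) + (exp(-6*I*pi/7))] = 0/7 = 0
  <chi_5*chi_0, chi_3> = (1/7)[1*(1)*conj(1) + 1*(exp(-4*I*pi/7))*conj(exp(6*I*pi/7)) + 1*(exp(6*I*pi/7))*conj(exp(-2*I*pi/7)) + 1*(exp(2*I*pi/7))*conj(exp(4*I*pi/7)) + 1*(exp(-2*I*pi/7))*conj(exp(-4*I*pi/7)) + 1*(exp(-6*I*pi/7))*conj(exp(2*I*pi/7)) + 1*(exp(4*I*pi/7))*conj(exp(-6*I*pi/7))]
      = (1/7)[(1) + (exp(4*I*pi/7)) + (exp(-6*I*pi/7)) + (exp(-2*I*pi/7)) + (exp(2*I*pi/7)) + (exp(6*I*pi/7)) + (exp(-4*I*pi/7))] = 0/7 = 0
  <chi_5*chi_0, chi_4> = (1/7)[1*(1)*conj(1) + 1*(exp(-4*I*pi/7))*conj(exp(-6*I*pi/7)) + 1*(exp(6*I*pi/7))*conj(exp(2*I*pi/7)) + 1*(exp(2*I*pi/7))*conj(exp(-4*I*pi/7)) + 1*(exp(-2*I*pi/7))*conj(exp(4*I*pi/7)) + 1*(exp(-6*I*pi/7))*conj(exp(-2*I*pi/7)) + 1*(exp(4*I*pi/7))*conj(exp(6*I*pi/7))]
      = (1/7)[(1) + (exp(2*I*pi/7)) + (exp(4*I*pi/7)) + (exp(6*I*pi/7)) + (exp(-6*I*pi/7)) + (exp(-4*I*pi/7)) + (exp(-2*I*pi/7))] = 0/7 = 0
  <chi_5*chi_0, chi_5> = (1/7)[1*(1)*conj(1) + 1*(exp(-4*I*pi/7))*conj(exp(-4*I*pi/7)) + 1*(exp(6*I*pi/7))*conj(exp(6*I*pi/7)) + 1*(exp(2*I*pi/7))*conj(exp(2*I*pi/7)) + 1*(exp(-2*I*pi/7))*conj(exp(-2*I*pi/7)) + 1*(exp(-6*I*pi/7))*conj(exp(-6*I*pi/7)) + 1*(exp(4*I*pi/7))*conj(exp(4*I*pi/7))]
      = (1/7)[(1) + (1) + (1) + (1) + (1) + (1) + (1)] = 7/7 = 1
  <chi_5*chi_0, chi_6> = (1/7)[1*(1)*conj(1) + 1*(exp(-4*I*pi/7))*conj(exp(-2*I*pi/7)) + 1*(exp(6*I*pi/7))*conj(exp(-4*I*pi/7)) + 1*(exp(2*I*pi/7))*conj(exp(-6*I*pi/7)) + 1*(exp(-2*I*pi/7))*conj(exp(6*I*pi/7)) + 1*(exp(-6*I*pi/7))*conj(exp(4*I*pi/7)) + 1*(exp(4*I*pi/7))*conj(exp(2*I*pi/7))]
      = (1/7)[(1) + (exp(-2*I*pi/7)) + (exp(-4*I*pi/7)) + (exp(-6*I*pi/7)) + (exp(6*I*pi/7)) + (exp(4*I*pi/7)) + (exp(2*I*pi/7))] = 0/7 = 0
(Exp terms are combined using exp(i*s)*conj(exp(i*t)) = exp(i*(s-t)), and sums of them are collapsed using the identity that for every m > 1 the m distinct m-th roots of unity sum to 0, e.g. 1 + exp(2*I*pi/3) + exp(-2*I*pi/3) = 0.)
Hence the multiplicities are chi_5: 1. Dimension check: dim(chi_5)*dim(chi_0) = 1*1 = 1 and sum (mult * dim) = 1*1 = 1.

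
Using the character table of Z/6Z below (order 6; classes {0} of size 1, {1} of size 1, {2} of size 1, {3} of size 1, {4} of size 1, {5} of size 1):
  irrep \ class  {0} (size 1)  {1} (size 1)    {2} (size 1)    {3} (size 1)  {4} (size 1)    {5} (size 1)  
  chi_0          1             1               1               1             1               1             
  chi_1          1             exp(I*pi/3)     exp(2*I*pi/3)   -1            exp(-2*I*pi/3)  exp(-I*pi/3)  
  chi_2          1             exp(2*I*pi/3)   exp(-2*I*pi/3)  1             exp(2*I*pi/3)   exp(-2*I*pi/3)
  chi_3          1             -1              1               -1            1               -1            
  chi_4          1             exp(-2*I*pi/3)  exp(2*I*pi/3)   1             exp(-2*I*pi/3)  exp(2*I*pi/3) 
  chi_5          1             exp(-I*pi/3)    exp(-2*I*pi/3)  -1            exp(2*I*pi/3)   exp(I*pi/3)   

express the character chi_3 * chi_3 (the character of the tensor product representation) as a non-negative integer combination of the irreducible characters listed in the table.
chi_3 tensor chi_3 = chi_0 (all other irreducibles have multiplicity 0).

Argument: The character of a tensor product is the pointwise product (chi_3 * chi_3)(C) = chi_3(C) * chi_3(C):
  {0}: (1)*(1), {1}: (-1)*(-1), {2}: (1)*(1), {3}: (-1)*(-1), {4}: (1)*(1), {5}: (-1)*(-1)
so (chi_3 * chi_3) takes values
  {0} -> 1, {1} -> 1, {2} -> 1, {3} -> 1, {4} -> 1, {5} -> 1.
Now take the inner product of this character with each irreducible chi from the table, <chi_3*chi_3, chi> = (1/6) sum_C |C| (chi_3*chi_3)(C) conj(chi(C)):
  <chi_3*chi_3, chi_0> = (1/6)[1*(1)*conj(1) + 1*(1)*conj(1) + 1*(1)*conj(1) + 1*(1)*conj(1) + 1*(1)*conj(1) + 1*(1)*conj(1)]
      = (1/6)[(1) + (1) + (1) + (1) + (1) + (1)] = 6/6 = 1
  <chi_3*chi_3, chi_1> = (1/6)[1*(1)*conj(1) + 1*(1)*conj(exp(I*pi/3)) + 1*(1)*conj(exp(2*I*pi/3)) + 1*(1)*conj(-1) + 1*(1)*conj(exp(-2*I*pi/3)) + 1*(1)*conj(exp(-I*pi/3))]
      = (1/6)[(1) + (exp(-I*pi/3)) + (exp(-2*I*pi/3)) + (-1) + (exp(2*I*pi/3)) + (exp(I*pi/3))] = 0/6 = 0
  <chi_3*chi_3, chi_2> = (1/6)[1*(1)*conj(1) + 1*(1)*conj(exp(2*I*pi/3)) + 1*(1)*conj(exp(-2*I*pi/3)) + 1*(1)*conj(1) + 1*(1)*conj(exp(2*I*pi/3)) + 1*(1)*conj(exp(-2*I*pi/3))]
      = (1/6)[(1) + (exp(-2*I*pi/3)) + (exp(2*I*pi/3)) + (1) + (exp(-2*I*pi/3)) + (exp(2*I*pi/3))] = 0/6 = 0
  <chi_3*chi_3, chi_3> = (1/6)[1*(1)*conj(1) + 1*(1)*conj(-1) + 1*(1)*conj(1) + 1*(1)*conj(-1) + 1*(1)*conj(1) + 1*(1)*conj(-1)]
      = (1/6)[(1) + (-1) + (1) + (-1) + (1) + (-1)] = 0/6 = 0
  <chi_3*chi_3, chi_4> = (1/6)[1*(1)*conj(1) + 1*(1)*conj(exp(-2*I*pi/3)) + 1*(1)*conj(exp(2*I*pi/3)) + 1*(1)*conj(1) + 1*(1)*conj(exp(-2*I*pi/3)) + 1*(1)*conj(exp(2*I*pi/3))]
      = (1/6)[(1) + (exp(2*I*pi/3)) + (exp(-2*I*pi/3)) + (1) + (exp(2*I*pi/3)) + (exp(-2*I*pi/3))] = 0/6 = 0
  <chi_3*chi_3, chi_5> = (1/6)[1*(1)*conj(1) + 1*(1)*conj(exp(-I*pi/3)) + 1*(1)*conj(exp(-2*I*pi/3)) + 1*(1)*conj(-1) + 1*(1)*conj(exp(2*I*pi/3)) + 1*(1)*conj(exp(I*pi/3))]
      = (1/6)[(1) + (exp(I*pi/3)) + (exp(2*I*pi/3)) + (-1) + (exp(-2*I*pi/3)) + (exp(-I*pi/3))] = 0/6 = 0
(Exp terms are combined using exp(i*s)*conj(exp(i*t)) = exp(i*(s-t)), and sums of them are collapsed using the identity that for every m > 1 the m distinct m-th roots of unity sum to 0, e.g. 1 + exp(2*I*pi/3) + exp(-2*I*pi/3) = 0.)
Hence the multiplicities are chi_0: 1. Dimension check: dim(chi_3)*dim(chi_3) = 1*1 = 1 and sum (mult * dim) = 1*1 = 1.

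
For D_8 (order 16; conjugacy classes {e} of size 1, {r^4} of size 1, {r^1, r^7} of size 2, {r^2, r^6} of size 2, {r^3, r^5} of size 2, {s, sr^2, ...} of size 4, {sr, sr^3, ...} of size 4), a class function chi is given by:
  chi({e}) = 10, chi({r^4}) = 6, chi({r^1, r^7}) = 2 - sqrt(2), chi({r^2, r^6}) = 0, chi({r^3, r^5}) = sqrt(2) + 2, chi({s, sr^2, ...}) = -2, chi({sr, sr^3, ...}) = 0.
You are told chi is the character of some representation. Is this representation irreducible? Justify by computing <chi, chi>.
Not irreducible (reducible): <chi, chi> = 11 > 1.

Derivation: <chi, chi> = (1/|G|) sum_C |C| * |chi(C)|^2 = (1/16)[1*|10|^2 + 1*|6|^2 + 2*|2 - sqrt(2)|^2 + 2*|0|^2 + 2*|sqrt(2) + 2|^2 + 4*|-2|^2 + 4*|0|^2]
  = (1/16)[(100) + (36) + (12 - 8*sqrt(2)) + (0) + (8*sqrt(2) + 12) + (16) + (0)] = 176/16 = 11.
A character is irreducible iff <chi, chi> = 1, so this representation is reducible.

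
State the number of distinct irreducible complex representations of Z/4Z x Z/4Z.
16

Derivation: The number of irreducible complex representations of a finite group equals its number of conjugacy classes. Z/4Z x Z/4Z is abelian of order 16, so every element is its own conjugacy class: 16 classes, so Z/4Z x Z/4Z (order 16) has exactly 16 irreducible complex representations.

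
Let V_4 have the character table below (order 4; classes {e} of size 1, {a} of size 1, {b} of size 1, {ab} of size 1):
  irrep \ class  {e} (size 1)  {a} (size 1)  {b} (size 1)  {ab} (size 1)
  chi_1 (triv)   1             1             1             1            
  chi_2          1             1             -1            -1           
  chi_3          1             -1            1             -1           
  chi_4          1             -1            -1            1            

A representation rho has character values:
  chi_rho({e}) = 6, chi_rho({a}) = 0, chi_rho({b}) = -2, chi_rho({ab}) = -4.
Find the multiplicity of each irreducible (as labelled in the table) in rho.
Multiplicities: chi_1: 0, chi_2: 3, chi_3: 2, chi_4: 1.

Reasoning: Use <chi_rho, chi> = (1/|G|) sum_C |C| * chi_rho(C) * conj(chi(C)) with |G| = 4 for each irreducible chi in the table:
  <chi_rho, chi_1> = (1/4)[1*(6)*conj(1) + 1*(0)*conj(1) + 1*(-2)*conj(1) + 1*(-4)*conj(1)]
      = (1/4)[(6) + (0) + (-2) + (-4)] = 0/4 = 0
  <chi_rho, chi_2> = (1/4)[1*(6)*conj(1) + 1*(0)*conj(1) + 1*(-2)*conj(-1) + 1*(-4)*conj(-1)]
      = (1/4)[(6) + (0) + (2) + (4)] = 12/4 = 3
  <chi_rho, chi_3> = (1/4)[1*(6)*conj(1) + 1*(0)*conj(-1) + 1*(-2)*conj(1) + 1*(-4)*conj(-1)]
      = (1/4)[(6) + (0) + (-2) + (4)] = 8/4 = 2
  <chi_rho, chi_4> = (1/4)[1*(6)*conj(1) + 1*(0)*conj(-1) + 1*(-2)*conj(-1) + 1*(-4)*conj(1)]
      = (1/4)[(6) + (0) + (2) + (-4)] = 4/4 = 1
Dimension check: dim(rho) = sum (mult * dim) = 0*1 + 3*1 + 2*1 + 1*1 = 6 = chi_rho(e) = 6.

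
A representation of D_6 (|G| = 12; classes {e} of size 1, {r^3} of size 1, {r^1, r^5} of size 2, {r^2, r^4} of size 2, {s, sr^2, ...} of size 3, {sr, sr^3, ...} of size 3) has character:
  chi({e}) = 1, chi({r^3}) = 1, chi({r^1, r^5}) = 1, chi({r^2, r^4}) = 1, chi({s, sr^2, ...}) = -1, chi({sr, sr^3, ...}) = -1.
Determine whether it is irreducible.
Irreducible: <chi, chi> = 1.

<chi, chi> = (1/|G|) sum_C |C| * |chi(C)|^2 = (1/12)[1*|1|^2 + 1*|1|^2 + 2*|1|^2 + 2*|1|^2 + 3*|-1|^2 + 3*|-1|^2]
  = (1/12)[(1) + (1) + (2) + (2) + (3) + (3)] = 12/12 = 1.
A character is irreducible iff <chi, chi> = 1, so this representation is irreducible.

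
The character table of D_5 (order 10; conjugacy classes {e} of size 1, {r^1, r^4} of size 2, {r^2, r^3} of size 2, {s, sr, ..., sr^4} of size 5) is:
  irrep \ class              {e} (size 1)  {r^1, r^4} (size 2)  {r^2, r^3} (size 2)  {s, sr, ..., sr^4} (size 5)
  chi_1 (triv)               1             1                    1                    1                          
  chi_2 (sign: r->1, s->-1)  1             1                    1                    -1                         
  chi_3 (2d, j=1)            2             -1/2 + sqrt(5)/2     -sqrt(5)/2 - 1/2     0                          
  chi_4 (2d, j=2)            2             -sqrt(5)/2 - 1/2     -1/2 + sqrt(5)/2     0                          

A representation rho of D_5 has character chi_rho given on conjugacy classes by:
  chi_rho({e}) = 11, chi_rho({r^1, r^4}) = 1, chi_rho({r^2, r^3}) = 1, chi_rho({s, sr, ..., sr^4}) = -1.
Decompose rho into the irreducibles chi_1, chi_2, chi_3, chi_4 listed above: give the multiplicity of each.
Multiplicities: chi_1: 1, chi_2: 2, chi_3: 2, chi_4: 2.

Justification: Use <chi_rho, chi> = (1/|G|) sum_C |C| * chi_rho(C) * conj(chi(C)) with |G| = 10 for each irreducible chi in the table:
  <chi_rho, chi_1> = (1/10)[1*(11)*conj(1) + 2*(1)*conj(1) + 2*(1)*conj(1) + 5*(-1)*conj(1)]
      = (1/10)[(11) + (2) + (2) + (-5)] = 10/10 = 1
  <chi_rho, chi_2> = (1/10)[1*(11)*conj(1) + 2*(1)*conj(1) + 2*(1)*conj(1) + 5*(-1)*conj(-1)]
      = (1/10)[(11) + (2) + (2) + (5)] = 20/10 = 2
  <chi_rho, chi_3> = (1/10)[1*(11)*conj(2) + 2*(1)*conj(-1/2 + sqrt(5)/2) + 2*(1)*conj(-sqrt(5)/2 - 1/2) + 5*(-1)*conj(0)]
      = (1/10)[(22) + (-1 + sqrt(5)) + (-sqrt(5) - 1) + (0)] = 20/10 = 2
  <chi_rho, chi_4> = (1/10)[1*(11)*conj(2) + 2*(1)*conj(-sqrt(5)/2 - 1/2) + 2*(1)*conj(-1/2 + sqrt(5)/2) + 5*(-1)*conj(0)]
      = (1/10)[(22) + (-sqrt(5) - 1) + (-1 + sqrt(5)) + (0)] = 20/10 = 2
Dimension check: dim(rho) = sum (mult * dim) = 1*1 + 2*1 + 2*2 + 2*2 = 11 = chi_rho(e) = 11.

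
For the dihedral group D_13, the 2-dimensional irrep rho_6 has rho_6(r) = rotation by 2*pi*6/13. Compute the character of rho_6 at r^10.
chi_{rho_6}(r^10) = 2*cos(2*pi*6*10/13) = -2*cos(3*pi/13)

rho_6(r^10) is rotation by angle 2*pi*6*10/13, whose trace is 2*cos(2*pi*6*10/13) = -2*cos(3*pi/13).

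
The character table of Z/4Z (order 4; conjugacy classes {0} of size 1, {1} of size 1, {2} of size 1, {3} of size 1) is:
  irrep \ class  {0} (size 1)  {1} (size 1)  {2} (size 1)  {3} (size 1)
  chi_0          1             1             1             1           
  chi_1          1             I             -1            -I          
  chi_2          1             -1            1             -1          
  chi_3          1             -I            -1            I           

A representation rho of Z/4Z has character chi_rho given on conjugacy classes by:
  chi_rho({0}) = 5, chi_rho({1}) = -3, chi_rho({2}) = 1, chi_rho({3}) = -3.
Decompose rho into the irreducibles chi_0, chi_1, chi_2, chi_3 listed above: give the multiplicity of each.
Multiplicities: chi_0: 0, chi_1: 1, chi_2: 3, chi_3: 1.

Working: Use <chi_rho, chi> = (1/|G|) sum_C |C| * chi_rho(C) * conj(chi(C)) with |G| = 4 for each irreducible chi in the table:
  <chi_rho, chi_0> = (1/4)[1*(5)*conj(1) + 1*(-3)*conj(1) + 1*(1)*conj(1) + 1*(-3)*conj(1)]
      = (1/4)[(5) + (-3) + (1) + (-3)] = 0/4 = 0
  <chi_rho, chi_1> = (1/4)[1*(5)*conj(1) + 1*(-3)*conj(I) + 1*(1)*conj(-1) + 1*(-3)*conj(-I)]
      = (1/4)[(5) + (3*I) + (-1) + (-3*I)] = 4/4 = 1
  <chi_rho, chi_2> = (1/4)[1*(5)*conj(1) + 1*(-3)*conj(-1) + 1*(1)*conj(1) + 1*(-3)*conj(-1)]
      = (1/4)[(5) + (3) + (1) + (3)] = 12/4 = 3
  <chi_rho, chi_3> = (1/4)[1*(5)*conj(1) + 1*(-3)*conj(-I) + 1*(1)*conj(-1) + 1*(-3)*conj(I)]
      = (1/4)[(5) + (-3*I) + (-1) + (3*I)] = 4/4 = 1
(Exp terms are combined using exp(i*s)*conj(exp(i*t)) = exp(i*(s-t)), and sums of them are collapsed using the identity that for every m > 1 the m distinct m-th roots of unity sum to 0, e.g. 1 + exp(2*I*pi/3) + exp(-2*I*pi/3) = 0.)
Dimension check: dim(rho) = sum (mult * dim) = 0*1 + 1*1 + 3*1 + 1*1 = 5 = chi_rho(e) = 5.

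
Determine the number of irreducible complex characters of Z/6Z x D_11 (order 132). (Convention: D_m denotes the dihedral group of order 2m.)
42

Proof sketch: The number of irreducible complex representations of a finite group equals its number of conjugacy classes. For a direct product, #classes(G x H) = #classes(G) * #classes(H). Z/6Z has 6 classes (abelian), D_11 has 7 classes, so 6 * 7 = 42, so Z/6Z x D_11 (order 132) has exactly 42 irreducible complex representations.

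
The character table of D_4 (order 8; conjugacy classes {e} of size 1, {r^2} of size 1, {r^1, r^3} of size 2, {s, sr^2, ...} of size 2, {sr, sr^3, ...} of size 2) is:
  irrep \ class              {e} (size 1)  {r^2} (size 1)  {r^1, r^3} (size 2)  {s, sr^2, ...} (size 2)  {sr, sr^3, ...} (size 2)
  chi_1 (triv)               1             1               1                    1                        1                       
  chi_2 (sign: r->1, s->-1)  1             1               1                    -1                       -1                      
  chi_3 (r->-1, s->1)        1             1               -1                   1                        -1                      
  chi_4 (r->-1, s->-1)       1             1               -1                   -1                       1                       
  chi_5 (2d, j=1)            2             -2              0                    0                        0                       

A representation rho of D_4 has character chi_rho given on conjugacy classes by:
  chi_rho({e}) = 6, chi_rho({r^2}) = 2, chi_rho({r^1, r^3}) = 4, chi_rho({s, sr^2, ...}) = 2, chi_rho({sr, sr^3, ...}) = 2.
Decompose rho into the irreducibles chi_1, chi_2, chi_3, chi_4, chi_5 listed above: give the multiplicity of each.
Multiplicities: chi_1: 3, chi_2: 1, chi_3: 0, chi_4: 0, chi_5: 1.

Use <chi_rho, chi> = (1/|G|) sum_C |C| * chi_rho(C) * conj(chi(C)) with |G| = 8 for each irreducible chi in the table:
  <chi_rho, chi_1> = (1/8)[1*(6)*conj(1) + 1*(2)*conj(1) + 2*(4)*conj(1) + 2*(2)*conj(1) + 2*(2)*conj(1)]
      = (1/8)[(6) + (2) + (8) + (4) + (4)] = 24/8 = 3
  <chi_rho, chi_2> = (1/8)[1*(6)*conj(1) + 1*(2)*conj(1) + 2*(4)*conj(1) + 2*(2)*conj(-1) + 2*(2)*conj(-1)]
      = (1/8)[(6) + (2) + (8) + (-4) + (-4)] = 8/8 = 1
  <chi_rho, chi_3> = (1/8)[1*(6)*conj(1) + 1*(2)*conj(1) + 2*(4)*conj(-1) + 2*(2)*conj(1) + 2*(2)*conj(-1)]
      = (1/8)[(6) + (2) + (-8) + (4) + (-4)] = 0/8 = 0
  <chi_rho, chi_4> = (1/8)[1*(6)*conj(1) + 1*(2)*conj(1) + 2*(4)*conj(-1) + 2*(2)*conj(-1) + 2*(2)*conj(1)]
      = (1/8)[(6) + (2) + (-8) + (-4) + (4)] = 0/8 = 0
  <chi_rho, chi_5> = (1/8)[1*(6)*conj(2) + 1*(2)*conj(-2) + 2*(4)*conj(0) + 2*(2)*conj(0) + 2*(2)*conj(0)]
      = (1/8)[(12) + (-4) + (0) + (0) + (0)] = 8/8 = 1
Dimension check: dim(rho) = sum (mult * dim) = 3*1 + 1*1 + 0*1 + 0*1 + 1*2 = 6 = chi_rho(e) = 6.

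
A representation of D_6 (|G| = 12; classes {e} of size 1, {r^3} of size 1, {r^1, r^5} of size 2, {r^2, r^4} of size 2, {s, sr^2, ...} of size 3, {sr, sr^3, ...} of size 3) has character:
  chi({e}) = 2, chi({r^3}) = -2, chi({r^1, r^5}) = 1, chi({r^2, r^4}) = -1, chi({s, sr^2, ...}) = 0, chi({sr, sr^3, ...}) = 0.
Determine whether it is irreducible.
Irreducible: <chi, chi> = 1.

Working: <chi, chi> = (1/|G|) sum_C |C| * |chi(C)|^2 = (1/12)[1*|2|^2 + 1*|-2|^2 + 2*|1|^2 + 2*|-1|^2 + 3*|0|^2 + 3*|0|^2]
  = (1/12)[(4) + (4) + (2) + (2) + (0) + (0)] = 12/12 = 1.
A character is irreducible iff <chi, chi> = 1, so this representation is irreducible.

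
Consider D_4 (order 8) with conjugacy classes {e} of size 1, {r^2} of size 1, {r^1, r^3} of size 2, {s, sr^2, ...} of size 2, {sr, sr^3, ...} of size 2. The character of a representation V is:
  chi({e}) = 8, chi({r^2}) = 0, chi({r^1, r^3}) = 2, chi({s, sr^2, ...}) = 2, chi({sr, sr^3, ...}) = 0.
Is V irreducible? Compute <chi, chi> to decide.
Not irreducible (reducible): <chi, chi> = 10 > 1.

<chi, chi> = (1/|G|) sum_C |C| * |chi(C)|^2 = (1/8)[1*|8|^2 + 1*|0|^2 + 2*|2|^2 + 2*|2|^2 + 2*|0|^2]
  = (1/8)[(64) + (0) + (8) + (8) + (0)] = 80/8 = 10.
A character is irreducible iff <chi, chi> = 1, so this representation is reducible.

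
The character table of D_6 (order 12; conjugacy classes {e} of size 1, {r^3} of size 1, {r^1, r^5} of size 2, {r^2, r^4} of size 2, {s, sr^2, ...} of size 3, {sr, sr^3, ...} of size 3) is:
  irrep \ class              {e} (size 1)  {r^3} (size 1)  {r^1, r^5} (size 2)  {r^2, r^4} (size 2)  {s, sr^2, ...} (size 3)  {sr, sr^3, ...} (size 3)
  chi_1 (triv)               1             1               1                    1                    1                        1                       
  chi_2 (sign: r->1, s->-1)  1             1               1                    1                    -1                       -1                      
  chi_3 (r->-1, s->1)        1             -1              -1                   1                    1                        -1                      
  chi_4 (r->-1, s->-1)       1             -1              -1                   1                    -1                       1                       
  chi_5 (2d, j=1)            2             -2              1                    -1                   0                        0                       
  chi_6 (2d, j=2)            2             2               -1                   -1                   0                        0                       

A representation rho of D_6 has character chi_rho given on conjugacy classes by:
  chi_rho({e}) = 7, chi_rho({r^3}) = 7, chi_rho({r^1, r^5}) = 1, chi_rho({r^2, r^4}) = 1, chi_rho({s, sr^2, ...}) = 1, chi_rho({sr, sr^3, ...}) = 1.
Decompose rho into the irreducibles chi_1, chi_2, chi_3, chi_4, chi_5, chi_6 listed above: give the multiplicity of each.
Multiplicities: chi_1: 2, chi_2: 1, chi_3: 0, chi_4: 0, chi_5: 0, chi_6: 2.

Details: Use <chi_rho, chi> = (1/|G|) sum_C |C| * chi_rho(C) * conj(chi(C)) with |G| = 12 for each irreducible chi in the table:
  <chi_rho, chi_1> = (1/12)[1*(7)*conj(1) + 1*(7)*conj(1) + 2*(1)*conj(1) + 2*(1)*conj(1) + 3*(1)*conj(1) + 3*(1)*conj(1)]
      = (1/12)[(7) + (7) + (2) + (2) + (3) + (3)] = 24/12 = 2
  <chi_rho, chi_2> = (1/12)[1*(7)*conj(1) + 1*(7)*conj(1) + 2*(1)*conj(1) + 2*(1)*conj(1) + 3*(1)*conj(-1) + 3*(1)*conj(-1)]
      = (1/12)[(7) + (7) + (2) + (2) + (-3) + (-3)] = 12/12 = 1
  <chi_rho, chi_3> = (1/12)[1*(7)*conj(1) + 1*(7)*conj(-1) + 2*(1)*conj(-1) + 2*(1)*conj(1) + 3*(1)*conj(1) + 3*(1)*conj(-1)]
      = (1/12)[(7) + (-7) + (-2) + (2) + (3) + (-3)] = 0/12 = 0
  <chi_rho, chi_4> = (1/12)[1*(7)*conj(1) + 1*(7)*conj(-1) + 2*(1)*conj(-1) + 2*(1)*conj(1) + 3*(1)*conj(-1) + 3*(1)*conj(1)]
      = (1/12)[(7) + (-7) + (-2) + (2) + (-3) + (3)] = 0/12 = 0
  <chi_rho, chi_5> = (1/12)[1*(7)*conj(2) + 1*(7)*conj(-2) + 2*(1)*conj(1) + 2*(1)*conj(-1) + 3*(1)*conj(0) + 3*(1)*conj(0)]
      = (1/12)[(14) + (-14) + (2) + (-2) + (0) + (0)] = 0/12 = 0
  <chi_rho, chi_6> = (1/12)[1*(7)*conj(2) + 1*(7)*conj(2) + 2*(1)*conj(-1) + 2*(1)*conj(-1) + 3*(1)*conj(0) + 3*(1)*conj(0)]
      = (1/12)[(14) + (14) + (-2) + (-2) + (0) + (0)] = 24/12 = 2
Dimension check: dim(rho) = sum (mult * dim) = 2*1 + 1*1 + 0*1 + 0*1 + 0*2 + 2*2 = 7 = chi_rho(e) = 7.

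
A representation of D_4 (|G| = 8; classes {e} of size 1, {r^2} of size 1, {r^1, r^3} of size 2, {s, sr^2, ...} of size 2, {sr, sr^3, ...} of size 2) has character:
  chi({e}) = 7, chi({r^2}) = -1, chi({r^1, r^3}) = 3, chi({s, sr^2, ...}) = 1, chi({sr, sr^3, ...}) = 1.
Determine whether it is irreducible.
Not irreducible (reducible): <chi, chi> = 9 > 1.

Derivation: <chi, chi> = (1/|G|) sum_C |C| * |chi(C)|^2 = (1/8)[1*|7|^2 + 1*|-1|^2 + 2*|3|^2 + 2*|1|^2 + 2*|1|^2]
  = (1/8)[(49) + (1) + (18) + (2) + (2)] = 72/8 = 9.
A character is irreducible iff <chi, chi> = 1, so this representation is reducible.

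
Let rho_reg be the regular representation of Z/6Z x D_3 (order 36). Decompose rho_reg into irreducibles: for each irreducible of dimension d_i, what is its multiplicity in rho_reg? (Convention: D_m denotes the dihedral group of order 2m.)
Each irreducible V_i of dimension d_i appears with multiplicity d_i, i.e. rho_reg = (direct sum over all irreducibles V_i) d_i V_i. The irreducible dimensions for Z/6Z x D_3 are 1, 1, 1, 1, 1, 1, 1, 1, 1, 1, 1, 1, 2, 2, 2, 2, 2, 2: 12 irreducibles of dimension 1, each with multiplicity 1; 6 irreducibles of dimension 2, each with multiplicity 2. Total dimension 12*1*1 + 6*2*2 = 36 = |G|.

Working: General theorem: in the regular representation of a finite group G, each irreducible appears with multiplicity equal to its dimension. Check: dim(rho_reg) = sum d_i^2 = 1 + 1 + 1 + 1 + 1 + 1 + 1 + 1 + 1 + 1 + 1 + 1 + 4 + 4 + 4 + 4 + 4 + 4 = 36 = |G|.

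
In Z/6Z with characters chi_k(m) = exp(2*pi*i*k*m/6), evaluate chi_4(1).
chi_4(1) = zeta_6^4 = exp(-2*I*pi/3)

Reasoning: chi_4(1) = zeta_6^(4*1) = zeta_6^4. Since zeta_6^6 = 1, this equals zeta_6^4 = exp(2*pi*i*4/6) = exp(-2*I*pi/3).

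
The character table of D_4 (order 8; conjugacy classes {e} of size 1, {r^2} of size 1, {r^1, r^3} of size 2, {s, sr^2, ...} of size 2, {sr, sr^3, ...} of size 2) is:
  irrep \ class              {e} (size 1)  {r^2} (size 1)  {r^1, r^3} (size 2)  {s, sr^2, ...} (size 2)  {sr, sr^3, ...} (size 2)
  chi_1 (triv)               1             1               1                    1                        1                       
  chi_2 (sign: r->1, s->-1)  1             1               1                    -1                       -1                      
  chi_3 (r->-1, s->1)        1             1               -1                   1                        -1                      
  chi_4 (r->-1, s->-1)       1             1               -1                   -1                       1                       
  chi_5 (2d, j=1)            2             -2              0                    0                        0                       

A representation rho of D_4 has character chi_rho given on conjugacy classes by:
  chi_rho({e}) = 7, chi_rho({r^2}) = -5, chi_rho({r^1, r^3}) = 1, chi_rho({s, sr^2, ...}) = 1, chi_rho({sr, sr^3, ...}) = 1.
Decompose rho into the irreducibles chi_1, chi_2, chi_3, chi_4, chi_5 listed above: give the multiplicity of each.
Multiplicities: chi_1: 1, chi_2: 0, chi_3: 0, chi_4: 0, chi_5: 3.

Details: Use <chi_rho, chi> = (1/|G|) sum_C |C| * chi_rho(C) * conj(chi(C)) with |G| = 8 for each irreducible chi in the table:
  <chi_rho, chi_1> = (1/8)[1*(7)*conj(1) + 1*(-5)*conj(1) + 2*(1)*conj(1) + 2*(1)*conj(1) + 2*(1)*conj(1)]
      = (1/8)[(7) + (-5) + (2) + (2) + (2)] = 8/8 = 1
  <chi_rho, chi_2> = (1/8)[1*(7)*conj(1) + 1*(-5)*conj(1) + 2*(1)*conj(1) + 2*(1)*conj(-1) + 2*(1)*conj(-1)]
      = (1/8)[(7) + (-5) + (2) + (-2) + (-2)] = 0/8 = 0
  <chi_rho, chi_3> = (1/8)[1*(7)*conj(1) + 1*(-5)*conj(1) + 2*(1)*conj(-1) + 2*(1)*conj(1) + 2*(1)*conj(-1)]
      = (1/8)[(7) + (-5) + (-2) + (2) + (-2)] = 0/8 = 0
  <chi_rho, chi_4> = (1/8)[1*(7)*conj(1) + 1*(-5)*conj(1) + 2*(1)*conj(-1) + 2*(1)*conj(-1) + 2*(1)*conj(1)]
      = (1/8)[(7) + (-5) + (-2) + (-2) + (2)] = 0/8 = 0
  <chi_rho, chi_5> = (1/8)[1*(7)*conj(2) + 1*(-5)*conj(-2) + 2*(1)*conj(0) + 2*(1)*conj(0) + 2*(1)*conj(0)]
      = (1/8)[(14) + (10) + (0) + (0) + (0)] = 24/8 = 3
Dimension check: dim(rho) = sum (mult * dim) = 1*1 + 0*1 + 0*1 + 0*1 + 3*2 = 7 = chi_rho(e) = 7.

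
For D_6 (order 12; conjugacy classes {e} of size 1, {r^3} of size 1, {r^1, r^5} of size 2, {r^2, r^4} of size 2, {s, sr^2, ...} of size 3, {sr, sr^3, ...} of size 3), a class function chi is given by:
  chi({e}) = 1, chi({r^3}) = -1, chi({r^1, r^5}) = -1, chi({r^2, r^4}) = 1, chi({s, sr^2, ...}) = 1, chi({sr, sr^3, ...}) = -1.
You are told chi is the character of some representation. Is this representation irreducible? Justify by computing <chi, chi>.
Irreducible: <chi, chi> = 1.

Reasoning: <chi, chi> = (1/|G|) sum_C |C| * |chi(C)|^2 = (1/12)[1*|1|^2 + 1*|-1|^2 + 2*|-1|^2 + 2*|1|^2 + 3*|1|^2 + 3*|-1|^2]
  = (1/12)[(1) + (1) + (2) + (2) + (3) + (3)] = 12/12 = 1.
A character is irreducible iff <chi, chi> = 1, so this representation is irreducible.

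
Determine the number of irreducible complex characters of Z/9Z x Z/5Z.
45

Proof sketch: The number of irreducible complex representations of a finite group equals its number of conjugacy classes. Z/9Z x Z/5Z is abelian of order 45, so every element is its own conjugacy class: 45 classes, so Z/9Z x Z/5Z (order 45) has exactly 45 irreducible complex representations.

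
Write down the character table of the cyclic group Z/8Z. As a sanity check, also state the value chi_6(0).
Character table of Z/8Z (irreps indexed chi_0,...,chi_7 with chi_k(m) = zeta_8^(k*m), zeta_8 = exp(2*pi*i/8)):
  irrep \ class  {0} (size 1)  {1} (size 1)    {2} (size 1)  {3} (size 1)    {4} (size 1)  {5} (size 1)    {6} (size 1)  {7} (size 1)  
  chi_0          1             1               1             1               1             1               1             1             
  chi_1          1             exp(I*pi/4)     I             exp(3*I*pi/4)   -1            exp(-3*I*pi/4)  -I            exp(-I*pi/4)  
  chi_2          1             I               -1            -I              1             I               -1            -I            
  chi_3          1             exp(3*I*pi/4)   -I            exp(I*pi/4)     -1            exp(-I*pi/4)    I             exp(-3*I*pi/4)
  chi_4          1             -1              1             -1              1             -1              1             -1            
  chi_5          1             exp(-3*I*pi/4)  I             exp(-I*pi/4)    -1            exp(I*pi/4)     -I            exp(3*I*pi/4) 
  chi_6          1             -I              -1            I               1             -I              -1            I             
  chi_7          1             exp(-I*pi/4)    -I            exp(-3*I*pi/4)  -1            exp(3*I*pi/4)   I             exp(I*pi/4)   

Spot check: chi_6(0) = zeta_8^(6*0) = zeta_8^0 = 1.

Working: Z/8Z is abelian, so all 8 irreducible complex representations are 1-dimensional. They are given by chi_k(m) = zeta_8^(k*m) for k = 0,...,7. Row orthogonality: sum_m chi_k(m) conj(chi_l(m)) = 8 * [k = l].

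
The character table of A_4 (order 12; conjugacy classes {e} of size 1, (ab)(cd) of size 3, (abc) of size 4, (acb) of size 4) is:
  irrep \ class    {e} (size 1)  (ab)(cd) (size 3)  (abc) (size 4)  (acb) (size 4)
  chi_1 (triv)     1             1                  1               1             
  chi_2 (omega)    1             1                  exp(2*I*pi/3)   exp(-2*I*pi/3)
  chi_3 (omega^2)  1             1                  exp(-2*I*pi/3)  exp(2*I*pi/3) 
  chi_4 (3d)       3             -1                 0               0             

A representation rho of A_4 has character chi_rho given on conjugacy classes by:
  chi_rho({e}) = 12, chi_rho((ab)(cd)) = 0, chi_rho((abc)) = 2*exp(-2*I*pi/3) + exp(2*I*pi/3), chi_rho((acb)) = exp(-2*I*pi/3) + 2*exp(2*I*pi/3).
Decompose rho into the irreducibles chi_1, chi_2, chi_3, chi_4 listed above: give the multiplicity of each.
Multiplicities: chi_1: 0, chi_2: 1, chi_3: 2, chi_4: 3.

Proof sketch: Use <chi_rho, chi> = (1/|G|) sum_C |C| * chi_rho(C) * conj(chi(C)) with |G| = 12 for each irreducible chi in the table:
  <chi_rho, chi_1> = (1/12)[1*(12)*conj(1) + 3*(0)*conj(1) + 4*(2*exp(-2*I*pi/3) + exp(2*I*pi/3))*conj(1) + 4*(exp(-2*I*pi/3) + 2*exp(2*I*pi/3))*conj(1)]
      = (1/12)[(12) + (0) + (8*exp(-2*I*pi/3) + 4*exp(2*I*pi/3)) + (4*exp(-2*I*pi/3) + 8*exp(2*I*pi/3))] = 0/12 = 0
  <chi_rho, chi_2> = (1/12)[1*(12)*conj(1) + 3*(0)*conj(1) + 4*(2*exp(-2*I*pi/3) + exp(2*I*pi/3))*conj(exp(2*I*pi/3)) + 4*(exp(-2*I*pi/3) + 2*exp(2*I*pi/3))*conj(exp(-2*I*pi/3))]
      = (1/12)[(12) + (0) + (4 + 8*exp(2*I*pi/3)) + (4 + 8*exp(-2*I*pi/3))] = 12/12 = 1
  <chi_rho, chi_3> = (1/12)[1*(12)*conj(1) + 3*(0)*conj(1) + 4*(2*exp(-2*I*pi/3) + exp(2*I*pi/3))*conj(exp(-2*I*pi/3)) + 4*(exp(-2*I*pi/3) + 2*exp(2*I*pi/3))*conj(exp(2*I*pi/3))]
      = (1/12)[(12) + (0) + (8 + 4*exp(-2*I*pi/3)) + (8 + 4*exp(2*I*pi/3))] = 24/12 = 2
  <chi_rho, chi_4> = (1/12)[1*(12)*conj(3) + 3*(0)*conj(-1) + 4*(2*exp(-2*I*pi/3) + exp(2*I*pi/3))*conj(0) + 4*(exp(-2*I*pi/3) + 2*exp(2*I*pi/3))*conj(0)]
      = (1/12)[(36) + (0) + (0) + (0)] = 36/12 = 3
(Exp terms are combined using exp(i*s)*conj(exp(i*t)) = exp(i*(s-t)), and sums of them are collapsed using the identity that for every m > 1 the m distinct m-th roots of unity sum to 0, e.g. 1 + exp(2*I*pi/3) + exp(-2*I*pi/3) = 0.)
Dimension check: dim(rho) = sum (mult * dim) = 0*1 + 1*1 + 2*1 + 3*3 = 12 = chi_rho(e) = 12.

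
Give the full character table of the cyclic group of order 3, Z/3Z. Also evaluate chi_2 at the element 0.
Character table of Z/3Z (irreps indexed chi_0,...,chi_2 with chi_k(m) = zeta_3^(k*m), zeta_3 = exp(2*pi*i/3)):
  irrep \ class  {0} (size 1)  {1} (size 1)    {2} (size 1)  
  chi_0          1             1               1             
  chi_1          1             exp(2*I*pi/3)   exp(-2*I*pi/3)
  chi_2          1             exp(-2*I*pi/3)  exp(2*I*pi/3) 

Spot check: chi_2(0) = zeta_3^(2*0) = zeta_3^0 = 1.

Why: Z/3Z is abelian, so all 3 irreducible complex representations are 1-dimensional. They are given by chi_k(m) = zeta_3^(k*m) for k = 0,...,2. Row orthogonality: sum_m chi_k(m) conj(chi_l(m)) = 3 * [k = l].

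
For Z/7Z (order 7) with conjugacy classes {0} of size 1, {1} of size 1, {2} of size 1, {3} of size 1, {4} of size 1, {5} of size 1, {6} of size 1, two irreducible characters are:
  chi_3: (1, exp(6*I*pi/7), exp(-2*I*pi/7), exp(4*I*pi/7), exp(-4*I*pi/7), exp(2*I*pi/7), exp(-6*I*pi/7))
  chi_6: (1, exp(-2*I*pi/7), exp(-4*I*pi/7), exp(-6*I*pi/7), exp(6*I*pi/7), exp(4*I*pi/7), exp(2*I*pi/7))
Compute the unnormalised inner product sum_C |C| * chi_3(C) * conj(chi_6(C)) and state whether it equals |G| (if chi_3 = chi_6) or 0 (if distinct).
Sum = 0; so <chi_3, chi_6> = 0 (distinct irreducibles are orthogonal).

Argument: Compute term by term over conjugacy classes (|C| * chi_3(C) * conj(chi_6(C))):
  1*(1)*conj(1) + 1*(exp(6*I*pi/7))*conj(exp(-2*I*pi/7)) + 1*(exp(-2*I*pi/7))*conj(exp(-4*I*pi/7)) + 1*(exp(4*I*pi/7))*conj(exp(-6*I*pi/7)) + 1*(exp(-4*I*pi/7))*conj(exp(6*I*pi/7)) + 1*(exp(2*I*pi/7))*conj(exp(4*I*pi/7)) + 1*(exp(-6*I*pi/7))*conj(exp(2*I*pi/7))
  = (1) + (exp(-6*I*pi/7)) + (exp(2*I*pi/7)) + (exp(-4*I*pi/7)) + (exp(4*I*pi/7)) + (exp(-2*I*pi/7)) + (exp(6*I*pi/7))
  = 0.
(Exp terms are combined using exp(i*s)*conj(exp(i*t)) = exp(i*(s-t)), and sums of them are collapsed using the identity that for every m > 1 the m distinct m-th roots of unity sum to 0, e.g. 1 + exp(2*I*pi/3) + exp(-2*I*pi/3) = 0.)
Dividing by |G| = 7 gives 0/7 = 0, matching the row-orthogonality relation <chi_3, chi_6> = [chi_3 = chi_6].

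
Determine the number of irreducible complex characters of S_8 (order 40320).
22

Working: The number of irreducible complex representations of a finite group equals its number of conjugacy classes. Conjugacy classes in S_8 correspond to cycle types, i.e. partitions of 8; there are p(8) = 22 of them, so S_8 (order 40320) has exactly 22 irreducible complex representations.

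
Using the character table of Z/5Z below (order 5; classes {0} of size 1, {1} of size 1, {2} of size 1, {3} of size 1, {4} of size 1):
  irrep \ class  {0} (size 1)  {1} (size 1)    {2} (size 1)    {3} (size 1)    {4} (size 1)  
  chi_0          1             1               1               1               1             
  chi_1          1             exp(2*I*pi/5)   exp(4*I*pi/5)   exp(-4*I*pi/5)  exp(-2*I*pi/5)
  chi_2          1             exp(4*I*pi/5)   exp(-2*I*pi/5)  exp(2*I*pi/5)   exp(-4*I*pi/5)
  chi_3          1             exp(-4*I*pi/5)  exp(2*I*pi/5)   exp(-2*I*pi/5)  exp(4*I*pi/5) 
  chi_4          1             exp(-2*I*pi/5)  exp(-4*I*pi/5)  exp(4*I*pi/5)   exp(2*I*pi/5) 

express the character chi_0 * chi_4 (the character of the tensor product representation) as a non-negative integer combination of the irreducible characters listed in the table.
chi_0 tensor chi_4 = chi_4 (all other irreducibles have multiplicity 0).

Details: The character of a tensor product is the pointwise product (chi_0 * chi_4)(C) = chi_0(C) * chi_4(C):
  {0}: (1)*(1), {1}: (1)*(exp(-2*I*pi/5)), {2}: (1)*(exp(-4*I*pi/5)), {3}: (1)*(exp(4*I*pi/5)), {4}: (1)*(exp(2*I*pi/5))
so (chi_0 * chi_4) takes values
  {0} -> 1, {1} -> exp(-2*I*pi/5), {2} -> exp(-4*I*pi/5), {3} -> exp(4*I*pi/5), {4} -> exp(2*I*pi/5).
Now take the inner product of this character with each irreducible chi from the table, <chi_0*chi_4, chi> = (1/5) sum_C |C| (chi_0*chi_4)(C) conj(chi(C)):
  <chi_0*chi_4, chi_0> = (1/5)[1*(1)*conj(1) + 1*(exp(-2*I*pi/5))*conj(1) + 1*(exp(-4*I*pi/5))*conj(1) + 1*(exp(4*I*pi/5))*conj(1) + 1*(exp(2*I*pi/5))*conj(1)]
      = (1/5)[(1) + (exp(-2*I*pi/5)) + (exp(-4*I*pi/5)) + (exp(4*I*pi/5)) + (exp(2*I*pi/5))] = 0/5 = 0
  <chi_0*chi_4, chi_1> = (1/5)[1*(1)*conj(1) + 1*(exp(-2*I*pi/5))*conj(exp(2*I*pi/5)) + 1*(exp(-4*I*pi/5))*conj(exp(4*I*pi/5)) + 1*(exp(4*I*pi/5))*conj(exp(-4*I*pi/5)) + 1*(exp(2*I*pi/5))*conj(exp(-2*I*pi/5))]
      = (1/5)[(1) + (exp(-4*I*pi/5)) + (exp(2*I*pi/5)) + (exp(-2*I*pi/5)) + (exp(4*I*pi/5))] = 0/5 = 0
  <chi_0*chi_4, chi_2> = (1/5)[1*(1)*conj(1) + 1*(exp(-2*I*pi/5))*conj(exp(4*I*pi/5)) + 1*(exp(-4*I*pi/5))*conj(exp(-2*I*pi/5)) + 1*(exp(4*I*pi/5))*conj(exp(2*I*pi/5)) + 1*(exp(2*I*pi/5))*conj(exp(-4*I*pi/5))]
      = (1/5)[(1) + (exp(4*I*pi/5)) + (exp(-2*I*pi/5)) + (exp(2*I*pi/5)) + (exp(-4*I*pi/5))] = 0/5 = 0
  <chi_0*chi_4, chi_3> = (1/5)[1*(1)*conj(1) + 1*(exp(-2*I*pi/5))*conj(exp(-4*I*pi/5)) + 1*(exp(-4*I*pi/5))*conj(exp(2*I*pi/5)) + 1*(exp(4*I*pi/5))*conj(exp(-2*I*pi/5)) + 1*(exp(2*I*pi/5))*conj(exp(4*I*pi/5))]
      = (1/5)[(1) + (exp(2*I*pi/5)) + (exp(4*I*pi/5)) + (exp(-4*I*pi/5)) + (exp(-2*I*pi/5))] = 0/5 = 0
  <chi_0*chi_4, chi_4> = (1/5)[1*(1)*conj(1) + 1*(exp(-2*I*pi/5))*conj(exp(-2*I*pi/5)) + 1*(exp(-4*I*pi/5))*conj(exp(-4*I*pi/5)) + 1*(exp(4*I*pi/5))*conj(exp(4*I*pi/5)) + 1*(exp(2*I*pi/5))*conj(exp(2*I*pi/5))]
      = (1/5)[(1) + (1) + (1) + (1) + (1)] = 5/5 = 1
(Exp terms are combined using exp(i*s)*conj(exp(i*t)) = exp(i*(s-t)), and sums of them are collapsed using the identity that for every m > 1 the m distinct m-th roots of unity sum to 0, e.g. 1 + exp(2*I*pi/3) + exp(-2*I*pi/3) = 0.)
Hence the multiplicities are chi_4: 1. Dimension check: dim(chi_0)*dim(chi_4) = 1*1 = 1 and sum (mult * dim) = 1*1 = 1.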